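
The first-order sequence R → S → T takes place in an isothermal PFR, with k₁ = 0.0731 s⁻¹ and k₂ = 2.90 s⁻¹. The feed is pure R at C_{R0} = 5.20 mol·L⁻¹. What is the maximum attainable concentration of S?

Evaluating C_S at τ_opt = ln(k₂/k₁)/(k₂−k₁) gives C_{S,max}/C_{R0} = (k₁/k₂)^[k₂/(k₂−k₁)].
= (0.0731/2.90)^(2.90/(2.90−0.0731)) = (0.02521)^(1.026) = 0.02292.
C_{S,max} = 0.02292×5.20 = 0.119 mol·L⁻¹.

0.119 mol·L⁻¹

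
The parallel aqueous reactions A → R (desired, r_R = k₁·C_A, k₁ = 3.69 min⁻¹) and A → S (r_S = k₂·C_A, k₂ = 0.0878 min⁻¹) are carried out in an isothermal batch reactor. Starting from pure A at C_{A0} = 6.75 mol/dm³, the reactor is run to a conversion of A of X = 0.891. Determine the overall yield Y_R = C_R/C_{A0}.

0.870

C_A = C_{A0}(1−X) = 0.7357 mol/dm³.
Both paths are first order in A, so the instantaneous fraction to R is constant: dC_R/d(−C_A) = k₁/(k₁+k₂) = 0.9768.
C_R = 0.9768·(C_{A0}−C_A) = 0.9768×6.014 = 5.87 mol/dm³.
Y_R = C_R/C_{A0} = 5.874/6.75 = 0.870.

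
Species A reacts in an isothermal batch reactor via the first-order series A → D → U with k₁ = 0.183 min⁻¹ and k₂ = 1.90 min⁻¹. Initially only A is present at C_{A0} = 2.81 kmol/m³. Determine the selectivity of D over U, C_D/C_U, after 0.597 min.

1.45

The intermediate concentration in a first-order A→B→C sequence is C_D = k₁C_{A0}(e^(−k₁t) − e^(−k₂t))/(k₂−k₁).
e^(−k₁t) = e^(−0.183×0.597) = e^(−0.1093) = 0.8965; e^(−k₂t) = e^(−1.134) = 0.3216.
C_D = 0.183×2.81/(1.90−0.183) × (0.8965−0.3216) = 0.2995×0.5749 = 0.1722 kmol/m³.
C_A = C_{A0}e^(−k₁t) = 2.519 kmol/m³, so C_U = C_{A0}−C_A−C_D = 0.1187 kmol/m³; C_D/C_U = 1.45.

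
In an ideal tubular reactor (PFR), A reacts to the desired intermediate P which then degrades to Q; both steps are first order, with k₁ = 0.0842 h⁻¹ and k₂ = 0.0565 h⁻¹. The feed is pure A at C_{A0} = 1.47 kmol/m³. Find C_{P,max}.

At the optimum, C_{P,max}/C_{A0} = (k₁/k₂)^[k₂/(k₂−k₁)].
= (0.0842/0.0565)^(0.0565/(0.0565−0.0842)) = (1.490)^(-2.040) = 0.4432.
C_{P,max} = 0.4432×1.47 = 0.651 kmol/m³.

0.651 kmol/m³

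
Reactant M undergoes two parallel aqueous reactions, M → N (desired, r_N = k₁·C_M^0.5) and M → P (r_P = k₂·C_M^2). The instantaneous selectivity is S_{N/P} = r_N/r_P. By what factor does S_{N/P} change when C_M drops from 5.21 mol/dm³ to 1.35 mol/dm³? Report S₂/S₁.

7.58

S_{N/P} = (k₁/k₂)·C_M^-1.5, so S₂/S₁ = (C_{M,2}/C_{M,1})^-1.5.
= (1.35/5.21)^(-1.5) = (0.2591)^(-1.5) = 7.58.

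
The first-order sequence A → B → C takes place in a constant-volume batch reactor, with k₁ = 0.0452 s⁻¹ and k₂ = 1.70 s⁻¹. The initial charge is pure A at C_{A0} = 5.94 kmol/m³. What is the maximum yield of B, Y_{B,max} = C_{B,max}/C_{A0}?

0.0241

At the optimum, C_{B,max}/C_{A0} = (k₁/k₂)^[k₂/(k₂−k₁)].
= (0.0452/1.70)^(1.70/(1.70−0.0452)) = (0.02659)^(1.027) = 0.02408.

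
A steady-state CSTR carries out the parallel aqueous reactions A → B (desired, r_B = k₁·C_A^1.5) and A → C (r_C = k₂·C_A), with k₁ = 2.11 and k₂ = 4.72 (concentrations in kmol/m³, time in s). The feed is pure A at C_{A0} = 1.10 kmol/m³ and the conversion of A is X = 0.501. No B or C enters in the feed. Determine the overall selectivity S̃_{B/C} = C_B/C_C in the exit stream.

0.331

Exit C_A = C_{A0}(1−X) = 1.10×0.499 = 0.5489 kmol/m³.
In a CSTR the entire volume is at exit conditions, so r_B = 2.11×0.5489^1.5 = 0.8581 and r_C = 4.72×0.5489 = 2.591.
Overall selectivity = C_B/C_C = r_Bτ/(r_Cτ) = r_B/r_C = 0.331.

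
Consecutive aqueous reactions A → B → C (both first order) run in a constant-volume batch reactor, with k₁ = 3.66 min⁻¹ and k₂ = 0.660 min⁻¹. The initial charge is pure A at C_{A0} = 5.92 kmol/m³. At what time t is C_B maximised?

0.571 min

For first-order series the maximum of C_B occurs at t_opt = ln(k₂/k₁)/(k₂−k₁).
= ln(0.660/3.66)/(0.660−3.66) = ln(0.1803)/-3.000 = -1.713/-3.000 = 0.571 min.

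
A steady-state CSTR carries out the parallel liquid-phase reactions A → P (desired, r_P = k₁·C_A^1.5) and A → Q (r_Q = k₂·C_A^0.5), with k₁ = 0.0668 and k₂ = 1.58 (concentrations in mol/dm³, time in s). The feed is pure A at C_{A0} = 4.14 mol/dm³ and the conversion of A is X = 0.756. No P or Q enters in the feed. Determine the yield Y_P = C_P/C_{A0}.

Exit C_A = C_{A0}(1−X) = 4.14×0.244 = 1.010 mol/dm³.
In a CSTR the entire volume is at exit conditions, so r_P = 0.0668×1.010^1.5 = 0.06782 and r_Q = 1.58×1.010^0.5 = 1.588.
Fraction of consumed A going to P: r_P/(r_P+r_Q) = 0.04096.
C_P = 0.04096·C_{A0}·X = 0.04096×4.14×0.756 = 0.128 mol/dm³; Y_P = C_P/C_{A0} = 0.0310.

0.0310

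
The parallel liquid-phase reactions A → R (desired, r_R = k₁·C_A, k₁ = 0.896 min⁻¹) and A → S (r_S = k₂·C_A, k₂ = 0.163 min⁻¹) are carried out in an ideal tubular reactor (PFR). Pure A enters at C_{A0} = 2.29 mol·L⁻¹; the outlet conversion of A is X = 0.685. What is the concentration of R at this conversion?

1.33 mol·L⁻¹

C_A = C_{A0}(1−X) = 0.7213 mol·L⁻¹.
Both paths are first order in A, so the instantaneous fraction to R is constant: dC_R/d(−C_A) = k₁/(k₁+k₂) = 0.8461.
C_R = 0.8461·(C_{A0}−C_A) = 0.8461×1.569 = 1.33 mol·L⁻¹.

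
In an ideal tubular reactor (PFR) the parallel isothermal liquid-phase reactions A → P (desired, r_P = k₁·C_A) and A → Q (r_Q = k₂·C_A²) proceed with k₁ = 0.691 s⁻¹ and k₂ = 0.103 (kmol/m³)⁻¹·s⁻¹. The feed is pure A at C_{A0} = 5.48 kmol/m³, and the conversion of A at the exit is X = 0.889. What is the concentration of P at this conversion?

C_A = C_{A0}(1−X) = 0.6083 kmol/m³.
Along a PFR/batch, dC_P/dC_A = −r_P/(r_P+r_Q) = −k₁/(k₁+k₂·C_A).
Integrating from C_{A0} to C_A: C_P = (0.691/0.103)·ln[(0.691+0.103·5.48)/(0.691+0.103·0.608)] = 6.709·ln(1.255/0.7537) = 3.424 kmol/m³.

3.42 kmol/m³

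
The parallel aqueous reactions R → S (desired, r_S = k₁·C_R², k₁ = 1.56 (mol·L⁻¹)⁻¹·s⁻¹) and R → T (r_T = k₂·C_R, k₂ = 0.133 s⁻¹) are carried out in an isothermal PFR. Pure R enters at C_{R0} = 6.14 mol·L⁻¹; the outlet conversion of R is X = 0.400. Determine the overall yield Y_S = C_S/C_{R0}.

C_R = C_{R0}(1−X) = 3.684 mol·L⁻¹.
Along a PFR/batch, dC_T/dC_R = −r_T/(r_S+r_T) = −k₂/(k₂+k₁·C_R).
Integrating from C_{R0} to C_R: C_T = (0.133/1.56)·ln[(0.133+1.56·6.14)/(0.133+1.56·3.68)] = 0.08526·ln(9.711/5.880) = 0.04278 mol·L⁻¹.
Then C_S = (C_{R0}−C_R) − C_T = 2.456 − 0.04278 = 2.413 mol·L⁻¹.
Y_S = C_S/C_{R0} = 2.413/6.14 = 0.393.

0.393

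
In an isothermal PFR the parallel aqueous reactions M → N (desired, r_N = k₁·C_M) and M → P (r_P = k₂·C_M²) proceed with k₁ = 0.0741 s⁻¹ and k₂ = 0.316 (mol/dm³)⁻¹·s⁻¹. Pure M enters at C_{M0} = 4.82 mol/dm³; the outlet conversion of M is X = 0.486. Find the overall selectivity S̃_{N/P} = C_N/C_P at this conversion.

0.0665

C_M = C_{M0}(1−X) = 2.477 mol/dm³.
Along a PFR/batch, dC_N/dC_M = −r_N/(r_N+r_P) = −k₁/(k₁+k₂·C_M).
Integrating from C_{M0} to C_M: C_N = (0.0741/0.316)·ln[(0.0741+0.316·4.82)/(0.0741+0.316·2.48)] = 0.2345·ln(1.597/0.8570) = 0.1460 mol/dm³.
C_P = (C_{M0}−C_M)−C_N = 2.197 mol/dm³; S̃_{N/P} = 0.1460/2.197 = 0.0665.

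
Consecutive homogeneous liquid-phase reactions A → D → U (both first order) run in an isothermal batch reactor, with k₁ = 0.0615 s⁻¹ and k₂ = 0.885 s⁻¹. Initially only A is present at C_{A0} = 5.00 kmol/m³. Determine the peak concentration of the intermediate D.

For a first-order series the maximum intermediate yield is C_{D,max}/C_{A0} = (k₁/k₂)^[k₂/(k₂−k₁)].
= (0.0615/0.885)^(0.885/(0.885−0.0615)) = (0.06949)^(1.075) = 0.05694.
C_{D,max} = 0.05694×5.00 = 0.285 kmol/m³.

0.285 kmol/m³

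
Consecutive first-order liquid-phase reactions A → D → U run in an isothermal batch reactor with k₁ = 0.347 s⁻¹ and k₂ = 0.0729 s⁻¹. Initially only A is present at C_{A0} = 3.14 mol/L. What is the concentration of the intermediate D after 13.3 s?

Solving the coupled first-order balances gives C_D(t) = [k₁/(k₂−k₁)]·C_{A0}·(e^(−k₁t) − e^(−k₂t)).
e^(−k₁t) = e^(−0.347×13.3) = e^(−4.615) = 0.009901; e^(−k₂t) = e^(−0.9696) = 0.3792.
C_D = 0.347×3.14/(0.0729−0.347) × (0.009901−0.3792) = (-3.975)×(-0.3693) = 1.468 mol/L.

1.47 mol/L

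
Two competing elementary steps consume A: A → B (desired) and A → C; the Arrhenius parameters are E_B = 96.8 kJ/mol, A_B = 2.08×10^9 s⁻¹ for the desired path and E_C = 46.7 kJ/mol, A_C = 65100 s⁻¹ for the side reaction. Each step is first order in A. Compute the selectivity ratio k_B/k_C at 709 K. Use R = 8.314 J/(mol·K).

6.51

k_B/k_C = (A_B/A_C)·exp[−(E_B−E_C)/(RT)] = (A_B/A_C)·exp[(E_C−E_B)/(RT)].
(E_C−E_B)/(RT) = (46.7−96.8)×10³/(8.314×709) = -50100/5895 = -8.499.
k_B/k_C = (2.08×10^9/65100)·exp(-8.499) = 31951 × 2.036×10^-4 = 6.51.
Since E_B > E_C, raising the temperature improves selectivity toward B.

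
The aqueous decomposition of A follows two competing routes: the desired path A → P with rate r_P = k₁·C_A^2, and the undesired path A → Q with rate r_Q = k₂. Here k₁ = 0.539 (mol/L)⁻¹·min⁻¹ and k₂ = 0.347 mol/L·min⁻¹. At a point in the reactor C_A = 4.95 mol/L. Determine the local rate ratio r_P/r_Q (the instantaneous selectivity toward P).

S_{P/Q} = r_P/r_Q = (k₁·C_A^2)/(k₂) = (k₁/k₂)·C_A^2.
= (0.539×4.950^2) / (0.347) = 13.21/0.3470 = 38.1.
Since the desired path is higher order in A, keeping C_A high (PFR or concentrated feed) favours P.

38.1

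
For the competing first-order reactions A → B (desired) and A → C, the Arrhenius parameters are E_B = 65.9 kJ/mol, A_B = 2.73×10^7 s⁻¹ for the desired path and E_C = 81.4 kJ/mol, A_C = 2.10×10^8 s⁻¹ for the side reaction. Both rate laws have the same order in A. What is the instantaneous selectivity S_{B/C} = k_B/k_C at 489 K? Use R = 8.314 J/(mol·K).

5.88

With equal orders, S_{B/C} = k_B/k_C = (A_B/A_C)·exp[(E_C−E_B)/(RT)].
(E_C−E_B)/(RT) = (81.4−65.9)×10³/(8.314×489) = 15500/4066 = 3.813.
k_B/k_C = (2.73×10^7/2.10×10^8)·exp(3.813) = 0.1300 × 45.26 = 5.88.
Since E_B < E_C, lowering the temperature improves selectivity toward B.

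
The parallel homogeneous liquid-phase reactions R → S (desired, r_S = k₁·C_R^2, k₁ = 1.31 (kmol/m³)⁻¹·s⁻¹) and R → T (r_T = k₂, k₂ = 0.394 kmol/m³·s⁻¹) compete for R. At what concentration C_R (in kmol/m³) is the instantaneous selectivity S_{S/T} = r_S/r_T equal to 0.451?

S_{S/T} = (k₁/k₂)·C_R^2 ⇒ C_R = (S·k₂/k₁)^(0.5).
= (0.451×0.394/1.31)^(0.5) = (0.1356)^(0.5) = 0.368 kmol/m³.

0.368 kmol/m³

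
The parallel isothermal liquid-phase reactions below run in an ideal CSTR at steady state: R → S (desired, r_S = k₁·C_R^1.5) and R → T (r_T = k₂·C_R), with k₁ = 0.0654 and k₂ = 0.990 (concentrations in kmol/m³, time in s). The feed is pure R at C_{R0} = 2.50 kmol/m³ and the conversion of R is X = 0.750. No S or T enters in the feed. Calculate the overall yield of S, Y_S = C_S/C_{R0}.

Exit C_R = C_{R0}(1−X) = 2.50×0.250 = 0.6250 kmol/m³.
In a CSTR the entire volume is at exit conditions, so r_S = 0.0654×0.6250^1.5 = 0.03231 and r_T = 0.990×0.6250 = 0.6188.
Fraction of consumed R going to S: r_S/(r_S+r_T) = 0.04963.
C_S = 0.04963·C_{R0}·X = 0.04963×2.50×0.750 = 0.0931 kmol/m³; Y_S = C_S/C_{R0} = 0.0372.

0.0372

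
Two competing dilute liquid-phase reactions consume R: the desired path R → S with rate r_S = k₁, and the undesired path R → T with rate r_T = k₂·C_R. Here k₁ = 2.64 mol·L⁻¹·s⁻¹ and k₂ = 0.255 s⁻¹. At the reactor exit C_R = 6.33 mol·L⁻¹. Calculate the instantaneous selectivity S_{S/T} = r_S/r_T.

1.64

S_{S/T} = r_S/r_T = (k₁)/(k₂·C_R) = (k₁/k₂)·C_R⁻¹.
= (2.64) / (0.255×6.330) = 2.640/1.614 = 1.64.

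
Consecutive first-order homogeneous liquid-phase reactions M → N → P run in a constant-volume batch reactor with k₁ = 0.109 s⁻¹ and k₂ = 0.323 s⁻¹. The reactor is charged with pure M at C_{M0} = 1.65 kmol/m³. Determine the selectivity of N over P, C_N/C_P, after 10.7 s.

The intermediate concentration in a first-order A→B→C sequence is C_N = k₁C_{M0}(e^(−k₁t) − e^(−k₂t))/(k₂−k₁).
e^(−k₁t) = e^(−0.109×10.7) = e^(−1.166) = 0.3115; e^(−k₂t) = e^(−3.456) = 0.03155.
C_N = 0.109×1.65/(0.323−0.109) × (0.3115−0.03155) = 0.8404×0.2800 = 0.2353 kmol/m³.
C_M = C_{M0}e^(−k₁t) = 0.5140 kmol/m³, so C_P = C_{M0}−C_M−C_N = 0.9007 kmol/m³; C_N/C_P = 0.261.

0.261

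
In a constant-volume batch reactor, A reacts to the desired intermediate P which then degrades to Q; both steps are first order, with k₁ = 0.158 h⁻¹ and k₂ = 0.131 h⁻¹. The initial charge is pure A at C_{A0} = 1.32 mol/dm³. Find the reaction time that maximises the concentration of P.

6.94 h

The intermediate peaks when r₁ = r₂, i.e. k₁e^(−k₁t) = k₂e^(−k₂t), giving t_opt = ln(k₂/k₁)/(k₂−k₁).
= ln(0.131/0.158)/(0.131−0.158) = ln(0.8291)/-0.02700 = -0.1874/-0.02700 = 6.94 h.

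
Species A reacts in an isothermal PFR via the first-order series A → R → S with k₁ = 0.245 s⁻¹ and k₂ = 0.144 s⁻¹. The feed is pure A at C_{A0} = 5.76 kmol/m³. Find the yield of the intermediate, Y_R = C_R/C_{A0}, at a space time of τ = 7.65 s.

Solving the coupled first-order balances gives C_R(τ) = [k₁/(k₂−k₁)]·C_{A0}·(e^(−k₁τ) − e^(−k₂τ)).
e^(−k₁τ) = e^(−0.245×7.65) = e^(−1.874) = 0.1535; e^(−k₂τ) = e^(−1.102) = 0.3323.
C_R = 0.245×5.76/(0.144−0.245) × (0.1535−0.3323) = (-13.97)×(-0.1789) = 2.499 kmol/m³.
Y_R = C_R/C_{A0} = 2.499/5.76 = 0.434.

0.434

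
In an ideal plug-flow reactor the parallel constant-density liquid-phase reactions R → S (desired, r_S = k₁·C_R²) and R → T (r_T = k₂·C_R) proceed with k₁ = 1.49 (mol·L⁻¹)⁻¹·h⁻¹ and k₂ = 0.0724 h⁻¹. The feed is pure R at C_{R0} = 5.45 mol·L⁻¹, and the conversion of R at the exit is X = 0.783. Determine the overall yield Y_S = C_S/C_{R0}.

0.770

C_R = C_{R0}(1−X) = 1.183 mol·L⁻¹.
Along a PFR/batch, dC_T/dC_R = −r_T/(r_S+r_T) = −k₂/(k₂+k₁·C_R).
Integrating from C_{R0} to C_R: C_T = (0.0724/1.49)·ln[(0.0724+1.49·5.45)/(0.0724+1.49·1.18)] = 0.04859·ln(8.193/1.835) = 0.07271 mol·L⁻¹.
Then C_S = (C_{R0}−C_R) − C_T = 4.267 − 0.07271 = 4.195 mol·L⁻¹.
Y_S = C_S/C_{R0} = 4.195/5.45 = 0.770.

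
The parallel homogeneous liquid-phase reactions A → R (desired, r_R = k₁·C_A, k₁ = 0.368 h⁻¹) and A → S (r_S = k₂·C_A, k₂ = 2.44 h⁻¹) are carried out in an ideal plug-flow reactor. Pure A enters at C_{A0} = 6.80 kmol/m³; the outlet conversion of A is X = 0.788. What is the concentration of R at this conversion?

0.702 kmol/m³

C_A = C_{A0}(1−X) = 1.442 kmol/m³.
Both paths are first order in A, so the instantaneous fraction to R is constant: dC_R/d(−C_A) = k₁/(k₁+k₂) = 0.1311.
C_R = 0.1311·(C_{A0}−C_A) = 0.1311×5.358 = 0.702 kmol/m³.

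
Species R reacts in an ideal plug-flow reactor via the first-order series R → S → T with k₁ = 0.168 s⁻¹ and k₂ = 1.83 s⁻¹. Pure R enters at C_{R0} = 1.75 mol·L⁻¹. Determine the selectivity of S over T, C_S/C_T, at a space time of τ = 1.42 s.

0.515

For first-order series with pure R initially, C_S(τ) = k₁C_{R0}/(k₂−k₁)·(e^(−k₁τ) − e^(−k₂τ)).
e^(−k₁τ) = e^(−0.168×1.42) = e^(−0.2386) = 0.7878; e^(−k₂τ) = e^(−2.599) = 0.07438.
C_S = 0.168×1.75/(1.83−0.168) × (0.7878−0.07438) = 0.1769×0.7134 = 0.1262 mol·L⁻¹.
C_R = C_{R0}e^(−k₁τ) = 1.379 mol·L⁻¹, so C_T = C_{R0}−C_R−C_S = 0.2452 mol·L⁻¹; C_S/C_T = 0.515.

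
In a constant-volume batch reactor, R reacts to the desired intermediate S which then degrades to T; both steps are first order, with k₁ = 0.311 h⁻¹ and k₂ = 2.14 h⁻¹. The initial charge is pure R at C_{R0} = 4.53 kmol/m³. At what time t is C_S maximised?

Setting dC_S/dt = 0 gives t_opt = ln(k₂/k₁)/(k₂−k₁).
= ln(2.14/0.311)/(2.14−0.311) = ln(6.881)/1.829 = 1.929/1.829 = 1.05 h.

1.05 h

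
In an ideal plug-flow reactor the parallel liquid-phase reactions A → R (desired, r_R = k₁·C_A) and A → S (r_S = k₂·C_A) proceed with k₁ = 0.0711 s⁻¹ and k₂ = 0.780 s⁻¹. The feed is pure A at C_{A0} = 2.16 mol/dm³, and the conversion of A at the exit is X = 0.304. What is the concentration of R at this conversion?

0.0549 mol/dm³

C_A = C_{A0}(1−X) = 1.503 mol/dm³.
Both paths are first order in A, so the instantaneous fraction to R is constant: dC_R/d(−C_A) = k₁/(k₁+k₂) = 0.08354.
C_R = 0.08354·(C_{A0}−C_A) = 0.08354×0.6566 = 0.0549 mol/dm³.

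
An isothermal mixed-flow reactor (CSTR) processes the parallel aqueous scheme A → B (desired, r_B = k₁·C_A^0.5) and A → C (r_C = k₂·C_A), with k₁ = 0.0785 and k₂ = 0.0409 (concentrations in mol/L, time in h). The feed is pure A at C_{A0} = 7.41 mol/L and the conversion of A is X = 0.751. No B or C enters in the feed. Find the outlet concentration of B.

3.26 mol/L

Exit C_A = C_{A0}(1−X) = 7.41×0.249 = 1.845 mol/L.
In a CSTR the entire volume is at exit conditions, so r_B = 0.0785×1.845^0.5 = 0.1066 and r_C = 0.0409×1.845 = 0.07546.
Fraction of consumed A going to B: r_B/(r_B+r_C) = 0.5856.
C_B = 0.5856·C_{A0}·X = 0.5856×7.41×0.751 = 3.26 mol/L.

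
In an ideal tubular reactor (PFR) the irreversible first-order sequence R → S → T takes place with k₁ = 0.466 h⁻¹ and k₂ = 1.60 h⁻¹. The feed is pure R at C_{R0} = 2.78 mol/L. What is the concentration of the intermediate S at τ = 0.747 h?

The intermediate concentration in a first-order A→B→C sequence is C_S = k₁C_{R0}(e^(−k₁τ) − e^(−k₂τ))/(k₂−k₁).
e^(−k₁τ) = e^(−0.466×0.747) = e^(−0.3481) = 0.7060; e^(−k₂τ) = e^(−1.195) = 0.3026.
C_S = 0.466×2.78/(1.60−0.466) × (0.7060−0.3026) = 1.142×0.4034 = 0.4608 mol/L.

0.461 mol/L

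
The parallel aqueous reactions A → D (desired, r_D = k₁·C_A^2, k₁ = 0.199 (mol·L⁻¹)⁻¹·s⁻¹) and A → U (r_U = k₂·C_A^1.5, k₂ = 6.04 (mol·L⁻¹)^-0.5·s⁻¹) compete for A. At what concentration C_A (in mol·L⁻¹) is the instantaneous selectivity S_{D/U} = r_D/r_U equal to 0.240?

53.1 mol·L⁻¹

S_{D/U} = (k₁/k₂)·C_A^0.5 ⇒ C_A = (S·k₂/k₁)^(2).
= (0.240×6.04/0.199)^(2) = (7.284)^(2) = 53.1 mol·L⁻¹.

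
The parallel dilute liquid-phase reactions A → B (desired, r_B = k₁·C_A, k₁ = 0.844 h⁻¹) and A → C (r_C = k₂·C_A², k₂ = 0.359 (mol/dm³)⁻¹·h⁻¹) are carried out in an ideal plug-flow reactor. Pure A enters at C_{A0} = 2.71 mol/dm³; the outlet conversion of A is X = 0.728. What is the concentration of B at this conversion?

1.16 mol/dm³

C_A = C_{A0}(1−X) = 0.7371 mol/dm³.
Along a PFR/batch, dC_B/dC_A = −r_B/(r_B+r_C) = −k₁/(k₁+k₂·C_A).
Integrating from C_{A0} to C_A: C_B = (0.844/0.359)·ln[(0.844+0.359·2.71)/(0.844+0.359·0.737)] = 2.351·ln(1.817/1.109) = 1.161 mol/dm³.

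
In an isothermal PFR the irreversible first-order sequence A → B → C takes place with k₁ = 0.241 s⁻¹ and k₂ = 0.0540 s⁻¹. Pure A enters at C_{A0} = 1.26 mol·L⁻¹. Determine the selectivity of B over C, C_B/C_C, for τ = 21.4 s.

0.669

For first-order series with pure A initially, C_B(τ) = k₁C_{A0}/(k₂−k₁)·(e^(−k₁τ) − e^(−k₂τ)).
e^(−k₁τ) = e^(−0.241×21.4) = e^(−5.157) = 0.005757; e^(−k₂τ) = e^(−1.156) = 0.3149.
C_B = 0.241×1.26/(0.0540−0.241) × (0.005757−0.3149) = (-1.624)×(-0.3091) = 0.5020 mol·L⁻¹.
C_A = C_{A0}e^(−k₁τ) = 0.007253 mol·L⁻¹, so C_C = C_{A0}−C_A−C_B = 0.7508 mol·L⁻¹; C_B/C_C = 0.669.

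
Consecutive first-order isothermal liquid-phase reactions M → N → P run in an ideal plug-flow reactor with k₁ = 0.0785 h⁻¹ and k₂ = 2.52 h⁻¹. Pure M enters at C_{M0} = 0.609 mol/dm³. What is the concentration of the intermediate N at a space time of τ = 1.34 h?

0.0170 mol/dm³

Solving the coupled first-order balances gives C_N(τ) = [k₁/(k₂−k₁)]·C_{M0}·(e^(−k₁τ) − e^(−k₂τ)).
e^(−k₁τ) = e^(−0.0785×1.34) = e^(−0.1052) = 0.9002; e^(−k₂τ) = e^(−3.377) = 0.03416.
C_N = 0.0785×0.609/(2.52−0.0785) × (0.9002−0.03416) = 0.01958×0.8660 = 0.01696 mol/dm³.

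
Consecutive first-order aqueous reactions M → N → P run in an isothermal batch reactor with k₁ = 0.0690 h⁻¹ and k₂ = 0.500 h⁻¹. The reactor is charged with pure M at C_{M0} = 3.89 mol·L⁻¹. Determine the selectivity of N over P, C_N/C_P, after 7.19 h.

0.312

For first-order series with pure M initially, C_N(t) = k₁C_{M0}/(k₂−k₁)·(e^(−k₁t) − e^(−k₂t)).
e^(−k₁t) = e^(−0.0690×7.19) = e^(−0.4961) = 0.6089; e^(−k₂t) = e^(−3.595) = 0.02746.
C_N = 0.0690×3.89/(0.500−0.0690) × (0.6089−0.02746) = 0.6228×0.5814 = 0.3621 mol·L⁻¹.
C_M = C_{M0}e^(−k₁t) = 2.369 mol·L⁻¹, so C_P = C_{M0}−C_M−C_N = 1.159 mol·L⁻¹; C_N/C_P = 0.312.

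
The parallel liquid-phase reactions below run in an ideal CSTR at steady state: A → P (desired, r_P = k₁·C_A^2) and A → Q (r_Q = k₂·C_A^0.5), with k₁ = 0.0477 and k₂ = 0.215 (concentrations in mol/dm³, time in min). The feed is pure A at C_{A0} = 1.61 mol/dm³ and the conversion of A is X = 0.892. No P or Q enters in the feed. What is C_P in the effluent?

0.0227 mol/dm³

Exit C_A = C_{A0}(1−X) = 1.61×0.108 = 0.1739 mol/dm³.
A CSTR operates uniformly at the exit composition, giving r_P = 0.001442 and r_Q = 0.08965 (each k·C_A^n at C_A = 0.1739).
Fraction of consumed A going to P: r_P/(r_P+r_Q) = 0.01583.
C_P = 0.01583·C_{A0}·X = 0.01583×1.61×0.892 = 0.0227 mol/dm³.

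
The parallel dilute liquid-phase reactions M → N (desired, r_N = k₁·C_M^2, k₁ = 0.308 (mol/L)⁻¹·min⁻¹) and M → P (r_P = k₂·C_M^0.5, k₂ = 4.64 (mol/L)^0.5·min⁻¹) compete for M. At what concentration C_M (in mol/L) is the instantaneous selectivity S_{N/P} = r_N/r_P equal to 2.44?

11.1 mol/L

S_{N/P} = (k₁/k₂)·C_M^1.5 ⇒ C_M = (S·k₂/k₁)^(1/1.5).
= (2.44×4.64/0.308)^(0.6667) = (36.76)^(0.6667) = 11.1 mol/L.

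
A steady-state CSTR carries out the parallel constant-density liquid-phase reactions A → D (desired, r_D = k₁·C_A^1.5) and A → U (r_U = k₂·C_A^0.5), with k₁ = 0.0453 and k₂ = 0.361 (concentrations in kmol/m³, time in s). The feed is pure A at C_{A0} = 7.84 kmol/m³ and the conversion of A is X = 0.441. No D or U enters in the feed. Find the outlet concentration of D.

1.23 kmol/m³

Exit C_A = C_{A0}(1−X) = 7.84×0.559 = 4.383 kmol/m³.
A CSTR operates uniformly at the exit composition, giving r_D = 0.4156 and r_U = 0.7557 (each k·C_A^n at C_A = 4.383).
Fraction of consumed A going to D: r_D/(r_D+r_U) = 0.3548.
C_D = 0.3548·C_{A0}·X = 0.3548×7.84×0.441 = 1.23 kmol/m³.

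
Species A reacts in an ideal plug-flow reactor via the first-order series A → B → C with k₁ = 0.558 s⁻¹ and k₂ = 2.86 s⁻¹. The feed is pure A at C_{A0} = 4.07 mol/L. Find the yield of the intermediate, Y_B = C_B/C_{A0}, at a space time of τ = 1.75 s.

For first-order series with pure A initially, C_B(τ) = k₁C_{A0}/(k₂−k₁)·(e^(−k₁τ) − e^(−k₂τ)).
e^(−k₁τ) = e^(−0.558×1.75) = e^(−0.9765) = 0.3766; e^(−k₂τ) = e^(−5.005) = 0.006704.
C_B = 0.558×4.07/(2.86−0.558) × (0.3766−0.006704) = 0.9866×0.3699 = 0.3650 mol/L.
Y_B = C_B/C_{A0} = 0.3650/4.07 = 0.0897.

0.0897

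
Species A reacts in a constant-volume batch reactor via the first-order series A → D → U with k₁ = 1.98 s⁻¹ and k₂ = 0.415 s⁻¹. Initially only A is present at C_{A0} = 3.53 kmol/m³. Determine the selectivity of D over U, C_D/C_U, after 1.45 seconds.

1.93

Solving the coupled first-order balances gives C_D(t) = [k₁/(k₂−k₁)]·C_{A0}·(e^(−k₁t) − e^(−k₂t)).
e^(−k₁t) = e^(−1.98×1.45) = e^(−2.871) = 0.05664; e^(−k₂t) = e^(−0.6018) = 0.5479.
C_D = 1.98×3.53/(0.415−1.98) × (0.05664−0.5479) = (-4.466)×(-0.4912) = 2.194 kmol/m³.
C_A = C_{A0}e^(−k₁t) = 0.1999 kmol/m³, so C_U = C_{A0}−C_A−C_D = 1.136 kmol/m³; C_D/C_U = 1.93.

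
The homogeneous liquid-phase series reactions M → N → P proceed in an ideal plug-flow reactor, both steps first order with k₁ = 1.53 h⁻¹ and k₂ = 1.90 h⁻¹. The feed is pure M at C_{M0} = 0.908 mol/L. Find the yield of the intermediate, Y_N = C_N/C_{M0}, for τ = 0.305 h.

0.277

Solving the coupled first-order balances gives C_N(τ) = [k₁/(k₂−k₁)]·C_{M0}·(e^(−k₁τ) − e^(−k₂τ)).
e^(−k₁τ) = e^(−1.53×0.305) = e^(−0.4667) = 0.6271; e^(−k₂τ) = e^(−0.5795) = 0.5602.
C_N = 1.53×0.908/(1.90−1.53) × (0.6271−0.5602) = 3.755×0.06692 = 0.2513 mol/L.
Y_N = C_N/C_{M0} = 0.2513/0.908 = 0.277.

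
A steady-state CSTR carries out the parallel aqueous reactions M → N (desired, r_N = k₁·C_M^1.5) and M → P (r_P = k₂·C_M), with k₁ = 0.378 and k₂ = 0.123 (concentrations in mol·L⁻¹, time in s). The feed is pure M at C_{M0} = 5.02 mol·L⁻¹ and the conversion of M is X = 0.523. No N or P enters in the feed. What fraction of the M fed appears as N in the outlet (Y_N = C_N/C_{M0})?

0.432

Exit C_M = C_{M0}(1−X) = 5.02×0.477 = 2.395 mol·L⁻¹.
In a CSTR the entire volume is at exit conditions, so r_N = 0.378×2.395^1.5 = 1.401 and r_P = 0.123×2.395 = 0.2945.
Fraction of consumed M going to N: r_N/(r_N+r_P) = 0.8263.
C_N = 0.8263·C_{M0}·X = 0.8263×5.02×0.523 = 2.17 mol·L⁻¹; Y_N = C_N/C_{M0} = 0.432.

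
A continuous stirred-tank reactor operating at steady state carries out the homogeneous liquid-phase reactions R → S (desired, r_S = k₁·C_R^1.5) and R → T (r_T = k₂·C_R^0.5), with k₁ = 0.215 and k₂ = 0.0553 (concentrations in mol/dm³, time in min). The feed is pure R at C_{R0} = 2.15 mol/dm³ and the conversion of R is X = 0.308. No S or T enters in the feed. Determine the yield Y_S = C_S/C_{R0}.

Exit C_R = C_{R0}(1−X) = 2.15×0.692 = 1.488 mol/dm³.
A CSTR operates uniformly at the exit composition, giving r_S = 0.3902 and r_T = 0.06745 (each k·C_R^n at C_R = 1.488).
Fraction of consumed R going to S: r_S/(r_S+r_T) = 0.8526.
C_S = 0.8526·C_{R0}·X = 0.8526×2.15×0.308 = 0.565 mol/dm³; Y_S = C_S/C_{R0} = 0.263.

0.263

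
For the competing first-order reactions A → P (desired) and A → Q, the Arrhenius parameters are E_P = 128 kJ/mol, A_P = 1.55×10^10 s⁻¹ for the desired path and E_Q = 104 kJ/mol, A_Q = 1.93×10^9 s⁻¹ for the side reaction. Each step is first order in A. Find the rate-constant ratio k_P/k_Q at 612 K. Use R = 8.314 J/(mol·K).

0.0718

With equal orders, S_{P/Q} = k_P/k_Q = (A_P/A_Q)·exp[(E_Q−E_P)/(RT)].
(E_Q−E_P)/(RT) = (104−128)×10³/(8.314×612) = -24000/5088 = -4.717.
k_P/k_Q = (1.55×10^10/1.93×10^9)·exp(-4.717) = 8.031 × 0.008944 = 0.0718.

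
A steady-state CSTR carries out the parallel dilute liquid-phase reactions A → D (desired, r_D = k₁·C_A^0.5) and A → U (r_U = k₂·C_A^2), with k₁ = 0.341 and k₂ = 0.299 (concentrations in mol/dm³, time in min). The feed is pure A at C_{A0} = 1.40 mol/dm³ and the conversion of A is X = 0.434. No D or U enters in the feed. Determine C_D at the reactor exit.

0.375 mol/dm³

Exit C_A = C_{A0}(1−X) = 1.40×0.566 = 0.7924 mol/dm³.
In a CSTR the entire volume is at exit conditions, so r_D = 0.341×0.7924^0.5 = 0.3035 and r_U = 0.299×0.7924^2 = 0.1877.
Fraction of consumed A going to D: r_D/(r_D+r_U) = 0.6179.
C_D = 0.6179·C_{A0}·X = 0.6179×1.40×0.434 = 0.375 mol/dm³.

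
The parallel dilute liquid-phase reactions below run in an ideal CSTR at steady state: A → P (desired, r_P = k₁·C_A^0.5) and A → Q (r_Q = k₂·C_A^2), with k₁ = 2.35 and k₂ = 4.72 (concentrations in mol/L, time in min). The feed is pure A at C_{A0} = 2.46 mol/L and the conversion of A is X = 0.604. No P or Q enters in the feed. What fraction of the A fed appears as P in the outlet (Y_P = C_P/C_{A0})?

0.206

Exit C_A = C_{A0}(1−X) = 2.46×0.396 = 0.9742 mol/L.
A CSTR operates uniformly at the exit composition, giving r_P = 2.319 and r_Q = 4.479 (each k·C_A^n at C_A = 0.9742).
Fraction of consumed A going to P: r_P/(r_P+r_Q) = 0.3412.
C_P = 0.3412·C_{A0}·X = 0.3412×2.46×0.604 = 0.507 mol/L; Y_P = C_P/C_{A0} = 0.206.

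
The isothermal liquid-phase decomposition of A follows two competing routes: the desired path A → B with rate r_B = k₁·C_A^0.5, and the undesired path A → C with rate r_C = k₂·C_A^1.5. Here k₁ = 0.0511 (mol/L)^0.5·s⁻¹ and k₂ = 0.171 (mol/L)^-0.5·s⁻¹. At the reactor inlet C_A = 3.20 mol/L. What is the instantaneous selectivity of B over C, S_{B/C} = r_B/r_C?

S_{B/C} = r_B/r_C = (k₁·C_A^0.5)/(k₂·C_A^1.5) = (k₁/k₂)·C_A⁻¹.
= (0.0511×3.200^0.5) / (0.171×3.200^1.5) = 0.09141/0.9789 = 0.0934.
The undesired path is higher order in A, so low C_A (CSTR or dilute feed) favours B.

0.0934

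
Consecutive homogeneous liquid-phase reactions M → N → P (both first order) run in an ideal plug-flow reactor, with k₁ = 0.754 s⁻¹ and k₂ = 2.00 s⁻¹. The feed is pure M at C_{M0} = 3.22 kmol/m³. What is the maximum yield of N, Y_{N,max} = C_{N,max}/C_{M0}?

0.209

At the optimum, C_{N,max}/C_{M0} = (k₁/k₂)^[k₂/(k₂−k₁)].
= (0.754/2.00)^(2.00/(2.00−0.754)) = (0.3770)^(1.605) = 0.2089.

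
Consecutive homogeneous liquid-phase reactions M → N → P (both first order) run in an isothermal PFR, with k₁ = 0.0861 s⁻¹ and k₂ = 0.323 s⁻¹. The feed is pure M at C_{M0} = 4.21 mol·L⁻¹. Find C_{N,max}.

0.694 mol·L⁻¹

Evaluating C_N at τ_opt = ln(k₂/k₁)/(k₂−k₁) gives C_{N,max}/C_{M0} = (k₁/k₂)^[k₂/(k₂−k₁)].
= (0.0861/0.323)^(0.323/(0.323−0.0861)) = (0.2666)^(1.363) = 0.1649.
C_{N,max} = 0.1649×4.21 = 0.694 mol·L⁻¹.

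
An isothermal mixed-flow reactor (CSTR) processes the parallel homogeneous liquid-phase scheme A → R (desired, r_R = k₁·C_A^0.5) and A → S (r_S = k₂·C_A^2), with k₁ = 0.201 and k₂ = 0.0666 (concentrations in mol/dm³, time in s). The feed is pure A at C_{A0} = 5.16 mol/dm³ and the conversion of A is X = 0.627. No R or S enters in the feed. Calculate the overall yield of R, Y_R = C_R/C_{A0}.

Exit C_A = C_{A0}(1−X) = 5.16×0.373 = 1.925 mol/dm³.
In a CSTR the entire volume is at exit conditions, so r_R = 0.201×1.925^0.5 = 0.2789 and r_S = 0.0666×1.925^2 = 0.2467.
Fraction of consumed A going to R: r_R/(r_R+r_S) = 0.5306.
C_R = 0.5306·C_{A0}·X = 0.5306×5.16×0.627 = 1.72 mol/dm³; Y_R = C_R/C_{A0} = 0.333.

0.333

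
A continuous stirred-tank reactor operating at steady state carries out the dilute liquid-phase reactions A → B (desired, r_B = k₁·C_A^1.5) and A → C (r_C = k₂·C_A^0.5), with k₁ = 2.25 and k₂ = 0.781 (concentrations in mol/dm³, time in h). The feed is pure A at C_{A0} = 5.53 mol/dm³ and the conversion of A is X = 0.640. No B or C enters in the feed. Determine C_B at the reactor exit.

Exit C_A = C_{A0}(1−X) = 5.53×0.360 = 1.991 mol/dm³.
In a CSTR the entire volume is at exit conditions, so r_B = 2.25×1.991^1.5 = 6.320 and r_C = 0.781×1.991^0.5 = 1.102.
Fraction of consumed A going to B: r_B/(r_B+r_C) = 0.8515.
C_B = 0.8515·C_{A0}·X = 0.8515×5.53×0.640 = 3.01 mol/dm³.

3.01 mol/dm³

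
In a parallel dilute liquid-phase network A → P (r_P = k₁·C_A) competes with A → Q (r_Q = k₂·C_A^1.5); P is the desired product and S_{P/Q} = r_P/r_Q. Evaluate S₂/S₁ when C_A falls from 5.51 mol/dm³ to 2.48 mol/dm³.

S_{P/Q} = (k₁/k₂)·C_A^-0.5, so S₂/S₁ = (C_{A,2}/C_{A,1})^-0.5.
= (2.48/5.51)^(-0.5) = (0.4501)^(-0.5) = 1.49.

1.49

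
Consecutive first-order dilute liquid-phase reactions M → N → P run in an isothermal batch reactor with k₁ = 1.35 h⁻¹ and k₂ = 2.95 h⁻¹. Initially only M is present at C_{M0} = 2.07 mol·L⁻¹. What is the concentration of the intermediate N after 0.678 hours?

0.463 mol·L⁻¹

The intermediate concentration in a first-order A→B→C sequence is C_N = k₁C_{M0}(e^(−k₁t) − e^(−k₂t))/(k₂−k₁).
e^(−k₁t) = e^(−1.35×0.678) = e^(−0.9153) = 0.4004; e^(−k₂t) = e^(−2.000) = 0.1353.
C_N = 1.35×2.07/(2.95−1.35) × (0.4004−0.1353) = 1.747×0.2651 = 0.4630 mol·L⁻¹.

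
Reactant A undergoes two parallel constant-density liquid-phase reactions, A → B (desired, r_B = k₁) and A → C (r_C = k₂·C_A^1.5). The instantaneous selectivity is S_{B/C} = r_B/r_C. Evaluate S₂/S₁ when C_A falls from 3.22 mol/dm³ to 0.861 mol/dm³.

7.23

S_{B/C} = (k₁/k₂)·C_A^-1.5, so S₂/S₁ = (C_{A,2}/C_{A,1})^-1.5.
= (0.861/3.22)^(-1.5) = (0.2674)^(-1.5) = 7.23.
Selectivity toward B rises as C_A falls — low-concentration operation is favoured.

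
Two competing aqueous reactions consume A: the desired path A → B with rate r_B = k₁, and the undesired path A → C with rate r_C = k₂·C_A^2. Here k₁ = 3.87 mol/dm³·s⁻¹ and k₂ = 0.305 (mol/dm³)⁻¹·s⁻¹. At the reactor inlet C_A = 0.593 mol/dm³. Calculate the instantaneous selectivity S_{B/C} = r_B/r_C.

S_{B/C} = r_B/r_C = (k₁)/(k₂·C_A^2) = (k₁/k₂)·C_A^-2.
= (3.87) / (0.305×0.5930^2) = 3.870/0.1073 = 36.1.

36.1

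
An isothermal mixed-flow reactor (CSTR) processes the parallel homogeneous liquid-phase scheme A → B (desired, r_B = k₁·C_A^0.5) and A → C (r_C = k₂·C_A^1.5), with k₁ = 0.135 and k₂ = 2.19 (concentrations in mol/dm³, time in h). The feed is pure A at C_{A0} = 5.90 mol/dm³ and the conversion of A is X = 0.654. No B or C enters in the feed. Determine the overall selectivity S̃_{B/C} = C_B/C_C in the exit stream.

Exit C_A = C_{A0}(1−X) = 5.90×0.346 = 2.041 mol/dm³.
In a CSTR the entire volume is at exit conditions, so r_B = 0.135×2.041^0.5 = 0.1929 and r_C = 2.19×2.041^1.5 = 6.388.
Overall selectivity = C_B/C_C = r_Bτ/(r_Cτ) = r_B/r_C = 0.0302.

0.0302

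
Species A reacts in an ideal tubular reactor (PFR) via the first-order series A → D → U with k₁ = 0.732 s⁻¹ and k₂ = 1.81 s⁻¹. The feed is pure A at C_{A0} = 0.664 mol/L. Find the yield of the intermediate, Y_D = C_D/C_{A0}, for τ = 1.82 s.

0.154

For first-order series with pure A initially, C_D(τ) = k₁C_{A0}/(k₂−k₁)·(e^(−k₁τ) − e^(−k₂τ)).
e^(−k₁τ) = e^(−0.732×1.82) = e^(−1.332) = 0.2639; e^(−k₂τ) = e^(−3.294) = 0.03710.
C_D = 0.732×0.664/(1.81−0.732) × (0.2639−0.03710) = 0.4509×0.2268 = 0.1023 mol/L.
Y_D = C_D/C_{A0} = 0.1023/0.664 = 0.154.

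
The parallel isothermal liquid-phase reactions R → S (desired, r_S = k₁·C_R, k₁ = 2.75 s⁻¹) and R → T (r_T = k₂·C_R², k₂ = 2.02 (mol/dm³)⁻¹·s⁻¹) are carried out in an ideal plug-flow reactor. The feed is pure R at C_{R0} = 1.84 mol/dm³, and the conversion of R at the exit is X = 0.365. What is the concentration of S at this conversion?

C_R = C_{R0}(1−X) = 1.168 mol/dm³.
Along a PFR/batch, dC_S/dC_R = −r_S/(r_S+r_T) = −k₁/(k₁+k₂·C_R).
Integrating from C_{R0} to C_R: C_S = (2.75/2.02)·ln[(2.75+2.02·1.84)/(2.75+2.02·1.17)] = 1.361·ln(6.467/5.110) = 0.3205 mol/dm³.

0.321 mol/dm³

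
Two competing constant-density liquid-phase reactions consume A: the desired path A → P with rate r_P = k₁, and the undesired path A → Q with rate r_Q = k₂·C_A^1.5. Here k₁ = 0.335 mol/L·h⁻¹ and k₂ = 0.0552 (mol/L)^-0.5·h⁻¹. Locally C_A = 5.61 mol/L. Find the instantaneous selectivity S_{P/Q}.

0.457

S_{P/Q} = r_P/r_Q = (k₁)/(k₂·C_A^1.5) = (k₁/k₂)·C_A^-1.5.
= (0.335) / (0.0552×5.610^1.5) = 0.3350/0.7335 = 0.457.
The undesired path is higher order in A, so low C_A (CSTR or dilute feed) favours P.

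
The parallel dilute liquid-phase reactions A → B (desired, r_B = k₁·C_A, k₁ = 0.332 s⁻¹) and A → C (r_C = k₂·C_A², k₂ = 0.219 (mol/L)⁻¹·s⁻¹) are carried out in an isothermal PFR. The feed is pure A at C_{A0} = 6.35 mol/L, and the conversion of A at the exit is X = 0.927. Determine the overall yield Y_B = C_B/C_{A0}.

C_A = C_{A0}(1−X) = 0.4635 mol/L.
Along a PFR/batch, dC_B/dC_A = −r_B/(r_B+r_C) = −k₁/(k₁+k₂·C_A).
Integrating from C_{A0} to C_A: C_B = (0.332/0.219)·ln[(0.332+0.219·6.35)/(0.332+0.219·0.464)] = 1.516·ln(1.723/0.4335) = 2.092 mol/L.
Y_B = C_B/C_{A0} = 2.092/6.35 = 0.329.

0.329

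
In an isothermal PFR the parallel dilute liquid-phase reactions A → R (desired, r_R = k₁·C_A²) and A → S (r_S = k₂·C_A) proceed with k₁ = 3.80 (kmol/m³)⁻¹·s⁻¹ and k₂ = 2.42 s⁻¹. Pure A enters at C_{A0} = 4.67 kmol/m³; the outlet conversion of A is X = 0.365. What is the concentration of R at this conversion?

C_A = C_{A0}(1−X) = 2.965 kmol/m³.
Along a PFR/batch, dC_S/dC_A = −r_S/(r_R+r_S) = −k₂/(k₂+k₁·C_A).
Integrating from C_{A0} to C_A: C_S = (2.42/3.80)·ln[(2.42+3.80·4.67)/(2.42+3.80·2.97)] = 0.6368·ln(20.17/13.69) = 0.2467 kmol/m³.
Then C_R = (C_{A0}−C_A) − C_S = 1.705 − 0.2467 = 1.458 kmol/m³.

1.46 kmol/m³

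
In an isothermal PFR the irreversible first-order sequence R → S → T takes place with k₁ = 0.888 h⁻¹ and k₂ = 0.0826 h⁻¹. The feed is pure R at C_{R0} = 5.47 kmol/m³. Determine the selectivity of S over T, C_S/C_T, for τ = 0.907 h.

Solving the coupled first-order balances gives C_S(τ) = [k₁/(k₂−k₁)]·C_{R0}·(e^(−k₁τ) − e^(−k₂τ)).
e^(−k₁τ) = e^(−0.888×0.907) = e^(−0.8054) = 0.4469; e^(−k₂τ) = e^(−0.07492) = 0.9278.
C_S = 0.888×5.47/(0.0826−0.888) × (0.4469−0.9278) = (-6.031)×(-0.4809) = 2.900 kmol/m³.
C_R = C_{R0}e^(−k₁τ) = 2.445 kmol/m³, so C_T = C_{R0}−C_R−C_S = 0.1250 kmol/m³; C_S/C_T = 23.2.

23.2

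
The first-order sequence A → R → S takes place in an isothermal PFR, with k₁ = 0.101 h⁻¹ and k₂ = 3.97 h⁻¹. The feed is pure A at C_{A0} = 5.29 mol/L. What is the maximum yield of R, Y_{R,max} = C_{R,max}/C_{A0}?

Evaluating C_R at τ_opt = ln(k₂/k₁)/(k₂−k₁) gives C_{R,max}/C_{A0} = (k₁/k₂)^[k₂/(k₂−k₁)].
= (0.101/3.97)^(3.97/(3.97−0.101)) = (0.02544)^(1.026) = 0.02312.

0.0231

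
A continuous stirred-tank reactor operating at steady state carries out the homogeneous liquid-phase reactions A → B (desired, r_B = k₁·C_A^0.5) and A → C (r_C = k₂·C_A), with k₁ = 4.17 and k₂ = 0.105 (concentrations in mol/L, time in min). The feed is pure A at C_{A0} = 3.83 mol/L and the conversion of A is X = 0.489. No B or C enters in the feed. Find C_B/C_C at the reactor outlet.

28.4

Exit C_A = C_{A0}(1−X) = 3.83×0.511 = 1.957 mol/L.
A CSTR operates uniformly at the exit composition, giving r_B = 5.834 and r_C = 0.2055 (each k·C_A^n at C_A = 1.957).
Overall selectivity = C_B/C_C = r_Bτ/(r_Cτ) = r_B/r_C = 28.4.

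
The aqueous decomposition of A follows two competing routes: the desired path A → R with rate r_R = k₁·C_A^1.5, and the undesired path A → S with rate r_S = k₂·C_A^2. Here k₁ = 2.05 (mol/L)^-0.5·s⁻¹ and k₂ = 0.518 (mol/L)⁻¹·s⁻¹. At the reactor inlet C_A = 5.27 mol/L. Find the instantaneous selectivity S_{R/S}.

S_{R/S} = r_R/r_S = (k₁·C_A^1.5)/(k₂·C_A^2) = (k₁/k₂)·C_A^-0.5.
= (2.05×5.270^1.5) / (0.518×5.270^2) = 24.80/14.39 = 1.72.
The undesired path is higher order in A, so low C_A (CSTR or dilute feed) favours R.

1.72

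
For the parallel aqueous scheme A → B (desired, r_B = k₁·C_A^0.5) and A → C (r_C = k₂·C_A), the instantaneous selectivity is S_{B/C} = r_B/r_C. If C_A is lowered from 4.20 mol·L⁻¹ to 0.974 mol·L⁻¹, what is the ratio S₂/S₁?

S_{B/C} = (k₁/k₂)·C_A^-0.5, so S₂/S₁ = (C_{A,2}/C_{A,1})^-0.5.
= (0.974/4.20)^(-0.5) = (0.2319)^(-0.5) = 2.08.
Selectivity toward B rises as C_A falls — low-concentration operation is favoured.

2.08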